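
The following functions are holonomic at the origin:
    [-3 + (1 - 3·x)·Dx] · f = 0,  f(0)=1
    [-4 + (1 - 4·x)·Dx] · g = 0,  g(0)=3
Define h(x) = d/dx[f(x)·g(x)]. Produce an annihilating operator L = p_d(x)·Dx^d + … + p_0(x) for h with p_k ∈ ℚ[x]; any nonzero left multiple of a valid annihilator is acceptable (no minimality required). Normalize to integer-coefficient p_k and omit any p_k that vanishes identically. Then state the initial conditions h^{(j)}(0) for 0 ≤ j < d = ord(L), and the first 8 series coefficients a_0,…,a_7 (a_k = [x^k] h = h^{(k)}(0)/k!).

L = (74 - 504·x + 864·x^2) + (-7 + 73·x - 252·x^2 + 288·x^3)·Dx  (order 1).
h: a_k = 21, 222, 1575, 9372, 50505, 255546, 1238475, 5819064, …
ICs: h(0) = 21.

f: a_k = 1, 3, 9, 27, 81, 243, 729, 2187, …
g: a_k = 3, 12, 48, 192, 768, 3072, 12288, 49152, …
L₀ := L_f ⊗_s L_g (sym. prod.), ord ≤ 1.
h=h₀': d/dx-closure on L₀ ⇒ L.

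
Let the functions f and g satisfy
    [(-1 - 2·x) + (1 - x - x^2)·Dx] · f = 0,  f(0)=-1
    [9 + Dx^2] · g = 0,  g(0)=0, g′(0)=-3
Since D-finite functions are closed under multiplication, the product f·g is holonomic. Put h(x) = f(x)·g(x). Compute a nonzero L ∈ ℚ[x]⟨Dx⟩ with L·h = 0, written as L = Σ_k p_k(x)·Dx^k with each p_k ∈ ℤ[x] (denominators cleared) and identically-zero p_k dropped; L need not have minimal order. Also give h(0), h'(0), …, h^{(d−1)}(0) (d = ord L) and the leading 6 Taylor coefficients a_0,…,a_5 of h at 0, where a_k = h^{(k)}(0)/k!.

L = (-7 + 9·x + 9·x^2) + (2 + 4·x)·Dx + (-1 + x + x^2)·Dx^2  (order 2).
h: a_k = 0, 3, 3, 3/2, 9/2, 321/40, …
ICs: h(0) = 0, h′(0) = 3.

f: a_k = -1, -1, -2, -3, -5, -8, …
g: a_k = 0, -3, 0, 9/2, 0, -81/40, …
h₀=f·g: eliminate ⇒ L₀, order ≤ 1·2.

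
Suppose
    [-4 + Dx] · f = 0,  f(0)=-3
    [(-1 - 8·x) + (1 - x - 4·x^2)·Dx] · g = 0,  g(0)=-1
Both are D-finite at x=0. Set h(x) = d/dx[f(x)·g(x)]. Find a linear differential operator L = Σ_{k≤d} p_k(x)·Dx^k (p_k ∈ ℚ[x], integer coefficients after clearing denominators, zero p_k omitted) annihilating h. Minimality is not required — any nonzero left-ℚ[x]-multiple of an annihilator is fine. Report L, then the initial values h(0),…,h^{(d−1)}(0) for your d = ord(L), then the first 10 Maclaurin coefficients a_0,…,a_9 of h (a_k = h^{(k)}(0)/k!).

f: a_k = -3, -12, -24, -32, -32, -128/5, -256/15, -1024/105, -512/105, -2048/945, …
g: a_k = -1, -1, -5, -9, -29, -65, -181, -441, -1165, -2929, …
Sym-product of L_f,L_g gives L₀ (≤ ord 1).
h=h₀': d/dx-closure on L₀ ⇒ L.
L = (34 + 48·x - 112·x^2 - 128·x^3 + 256·x^4) + (-5 + x + 40·x^2 - 64·x^4)·Dx  (order 1).
h: a_k = 15, 102, 429, 1516, 4883, 15058, 674711/15, 13834264/105, 39855191/105, 1021101982/945, …
ICs: h(0) = 15.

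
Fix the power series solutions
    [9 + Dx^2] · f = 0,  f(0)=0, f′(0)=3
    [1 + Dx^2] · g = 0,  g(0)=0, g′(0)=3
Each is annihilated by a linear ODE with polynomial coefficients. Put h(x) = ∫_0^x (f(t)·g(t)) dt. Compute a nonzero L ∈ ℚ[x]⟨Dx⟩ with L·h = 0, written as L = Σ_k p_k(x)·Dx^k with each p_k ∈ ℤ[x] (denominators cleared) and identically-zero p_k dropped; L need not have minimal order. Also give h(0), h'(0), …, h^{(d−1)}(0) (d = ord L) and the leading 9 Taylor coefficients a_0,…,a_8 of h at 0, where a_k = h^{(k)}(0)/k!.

L = 64·Dx + 20·Dx^3 + Dx^5  (order 5).
h: a_k = 0, 0, 0, 3, 0, -3, 0, 6/5, 0, …
ICs: h(0) = 0, h′(0) = 0, h′′(0) = 0, h′′′(0) = 18, h′′′′(0) = 0.

f: a_k = 0, 3, 0, -9/2, 0, 81/40, 0, -243/560, 0, …
g: a_k = 0, 3, 0, -1/2, 0, 1/40, 0, -1/1680, 0, …
h₀=f·g: eliminate ⇒ L₀, order ≤ 2·2.
h=∫h₀ ⇒ L = L₀·Dx.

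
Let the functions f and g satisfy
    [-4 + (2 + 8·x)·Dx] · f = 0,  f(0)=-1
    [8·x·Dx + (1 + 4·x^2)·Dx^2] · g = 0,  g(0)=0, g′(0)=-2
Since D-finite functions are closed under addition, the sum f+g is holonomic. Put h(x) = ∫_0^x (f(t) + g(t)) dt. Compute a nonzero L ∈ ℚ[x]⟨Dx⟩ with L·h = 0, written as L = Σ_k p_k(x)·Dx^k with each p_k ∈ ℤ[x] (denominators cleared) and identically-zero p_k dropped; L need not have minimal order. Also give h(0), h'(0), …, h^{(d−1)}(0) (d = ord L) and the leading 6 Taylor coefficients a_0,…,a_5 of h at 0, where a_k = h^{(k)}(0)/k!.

L = (-8 - 80·x + 96·x^2 + 192·x^3)·Dx^2 + (-10 - 32·x - 64·x^2 + 384·x^3 + 672·x^4)·Dx^3 + (-1 + 24·x^2 + 48·x^3 + 112·x^4 + 192·x^5)·Dx^4  (order 4).
h: a_k = 0, -1, -2, 2/3, -1/3, 2, …
ICs: h(0) = 0, h′(0) = -1, h′′(0) = -4, h′′′(0) = 4.

f: a_k = -1, -2, 2, -4, 10, -28, …
g: a_k = 0, -2, 0, 8/3, 0, -32/5, …
Weyl lclm of L_f,L_g ⇒ L₀ (ord ≤ 3).
h=∫₀ˣh₀: take L = L₀·Dx.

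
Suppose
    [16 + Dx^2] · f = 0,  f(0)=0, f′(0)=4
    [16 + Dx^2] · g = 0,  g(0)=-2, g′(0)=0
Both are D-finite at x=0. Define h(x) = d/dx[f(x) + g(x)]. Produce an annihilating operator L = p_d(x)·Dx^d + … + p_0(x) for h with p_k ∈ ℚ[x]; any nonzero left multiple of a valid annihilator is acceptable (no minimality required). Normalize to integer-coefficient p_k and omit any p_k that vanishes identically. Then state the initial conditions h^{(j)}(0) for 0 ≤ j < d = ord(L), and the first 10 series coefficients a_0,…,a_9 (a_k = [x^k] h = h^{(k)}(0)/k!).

f: a_k = 0, 4, 0, -32/3, 0, 128/15, 0, -1024/315, 0, 2048/2835, …
g: a_k = -2, 0, 16, 0, -64/3, 0, 512/45, 0, -1024/315, 0, …
Sum ⇒ L₀ = lclm(L_f,L_g) in ℚ(x)⟨Dx⟩.
h=h₀': d/dx-closure on L₀ ⇒ L.
L = 16 + Dx^2  (order 2).
h: a_k = 4, 32, -32, -256/3, 128/3, 1024/15, -1024/45, -8192/315, 2048/315, 16384/2835, …
ICs: h(0) = 4, h′(0) = 32.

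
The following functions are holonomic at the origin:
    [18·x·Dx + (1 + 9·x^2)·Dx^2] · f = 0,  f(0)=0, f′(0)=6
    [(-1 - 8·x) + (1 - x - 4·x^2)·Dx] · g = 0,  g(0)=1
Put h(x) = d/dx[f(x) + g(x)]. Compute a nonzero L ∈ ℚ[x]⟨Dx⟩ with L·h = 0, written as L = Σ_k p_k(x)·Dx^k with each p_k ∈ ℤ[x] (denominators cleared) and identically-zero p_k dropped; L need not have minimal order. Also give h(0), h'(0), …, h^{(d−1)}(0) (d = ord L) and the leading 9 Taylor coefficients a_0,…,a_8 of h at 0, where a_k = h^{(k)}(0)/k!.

f: a_k = 0, 6, 0, -18, 0, 486/5, 0, -4374/7, 0, …
g: a_k = 1, 1, 5, 9, 29, 65, 181, 441, 1165, …
h₀=f+g: left-lcm gives L₀, ord ≤ 3.
Derive L from L₀ (diff closure).
L = (90 - 360·x - 6462·x^2 - 14688·x^3 - 63936·x^4 - 31104·x^6) + (-36 - 294·x - 324·x^2 - 3198·x^3 - 13680·x^4 - 46080·x^5 - 3888·x^6 - 31104·x^7)·Dx + (5 + 16·x + 160·x^2 - 96·x^3 + 555·x^4 - 2304·x^5 - 4896·x^6 - 1296·x^7 - 5184·x^8)·Dx^2  (order 2).
h: a_k = 7, 10, -27, 116, 811, 1086, -1287, 9320, 65727, …
ICs: h(0) = 7, h′(0) = 10.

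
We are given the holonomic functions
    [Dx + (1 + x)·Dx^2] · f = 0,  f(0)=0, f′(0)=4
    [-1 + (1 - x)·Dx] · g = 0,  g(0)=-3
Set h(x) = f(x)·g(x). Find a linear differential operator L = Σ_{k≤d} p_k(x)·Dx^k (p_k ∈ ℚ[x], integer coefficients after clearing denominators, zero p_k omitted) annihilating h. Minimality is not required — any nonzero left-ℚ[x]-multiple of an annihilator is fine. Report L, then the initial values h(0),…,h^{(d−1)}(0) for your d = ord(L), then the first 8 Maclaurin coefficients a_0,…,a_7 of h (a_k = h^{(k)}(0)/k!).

f: a_k = 0, 4, -2, 4/3, -1, 4/5, -2/3, 4/7, …
g: a_k = -3, -3, -3, -3, -3, -3, -3, -3, …
L₀ := L_f ⊗_s L_g (sym. prod.), ord ≤ 2.
L = 1 + (1 + 3·x)·Dx + (-1 + x^2)·Dx^2  (order 2).
h: a_k = 0, -12, -6, -10, -7, -47/5, -37/5, -319/35, …
ICs: h(0) = 0, h′(0) = -12.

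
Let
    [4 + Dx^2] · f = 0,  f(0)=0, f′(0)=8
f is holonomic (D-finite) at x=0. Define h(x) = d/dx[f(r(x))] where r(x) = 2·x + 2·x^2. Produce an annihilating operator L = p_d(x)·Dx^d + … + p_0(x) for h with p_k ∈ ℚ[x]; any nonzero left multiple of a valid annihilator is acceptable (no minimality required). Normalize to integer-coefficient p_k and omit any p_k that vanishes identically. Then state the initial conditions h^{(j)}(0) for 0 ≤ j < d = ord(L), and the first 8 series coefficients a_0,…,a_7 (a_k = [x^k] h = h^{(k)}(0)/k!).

L = (28 + 128·x + 384·x^2 + 512·x^3 + 256·x^4) + (-6 - 12·x)·Dx + (1 + 4·x + 4·x^2)·Dx^2  (order 2).
h: a_k = 16, 32, -128, -512, -1408/3, 768, 103424/45, 90112/45, …
ICs: h(0) = 16, h′(0) = 32.

f: a_k = 0, 8, 0, -16/3, 0, 16/15, 0, -32/315, …
h₀=f(r): pull back L_f along r ⇒ L₀.
h=h₀': d/dx-closure on L₀ ⇒ L.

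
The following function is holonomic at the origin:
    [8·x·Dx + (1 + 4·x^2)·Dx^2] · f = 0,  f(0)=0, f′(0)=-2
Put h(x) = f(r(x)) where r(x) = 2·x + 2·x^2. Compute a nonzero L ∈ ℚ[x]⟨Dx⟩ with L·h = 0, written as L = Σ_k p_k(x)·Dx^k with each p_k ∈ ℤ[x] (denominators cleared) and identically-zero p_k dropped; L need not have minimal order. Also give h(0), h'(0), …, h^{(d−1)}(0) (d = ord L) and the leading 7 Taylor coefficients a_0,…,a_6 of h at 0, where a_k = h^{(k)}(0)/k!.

f: a_k = 0, -2, 0, 8/3, 0, -32/5, 0, …
Substitute x→r, Dx→(1/r')Dx; clear ⇒ L₀.
L = (-2 + 32·x + 128·x^2 + 192·x^3 + 96·x^4)·Dx + (1 + 2·x + 16·x^2 + 64·x^3 + 80·x^4 + 32·x^5)·Dx^2  (order 2).
h: a_k = 0, -4, -4, 64/3, 64, -704/5, -3008/3, …
ICs: h(0) = 0, h′(0) = -4.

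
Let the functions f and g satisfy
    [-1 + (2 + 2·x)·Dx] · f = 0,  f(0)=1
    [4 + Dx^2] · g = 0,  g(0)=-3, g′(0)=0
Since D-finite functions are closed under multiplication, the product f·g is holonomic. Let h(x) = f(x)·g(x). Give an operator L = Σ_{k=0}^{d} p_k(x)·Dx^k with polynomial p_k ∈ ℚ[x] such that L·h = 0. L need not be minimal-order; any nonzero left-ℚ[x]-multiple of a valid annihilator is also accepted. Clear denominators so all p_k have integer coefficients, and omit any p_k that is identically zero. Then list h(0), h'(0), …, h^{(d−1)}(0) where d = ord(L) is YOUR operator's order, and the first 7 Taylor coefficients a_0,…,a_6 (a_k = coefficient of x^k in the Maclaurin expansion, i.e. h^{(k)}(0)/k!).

L = (19 + 32·x + 16·x^2) + (-4 - 4·x)·Dx + (4 + 8·x + 4·x^2)·Dx^2  (order 2).
h: a_k = -3, -3/2, 51/8, 45/16, -337/128, -181/256, 5281/15360, …
ICs: h(0) = -3, h′(0) = -3/2.

f: a_k = 1, 1/2, -1/8, 1/16, -5/128, 7/256, -21/1024, …
g: a_k = -3, 0, 6, 0, -2, 0, 4/15, …
h₀=f·g: eliminate ⇒ L₀, order ≤ 1·2.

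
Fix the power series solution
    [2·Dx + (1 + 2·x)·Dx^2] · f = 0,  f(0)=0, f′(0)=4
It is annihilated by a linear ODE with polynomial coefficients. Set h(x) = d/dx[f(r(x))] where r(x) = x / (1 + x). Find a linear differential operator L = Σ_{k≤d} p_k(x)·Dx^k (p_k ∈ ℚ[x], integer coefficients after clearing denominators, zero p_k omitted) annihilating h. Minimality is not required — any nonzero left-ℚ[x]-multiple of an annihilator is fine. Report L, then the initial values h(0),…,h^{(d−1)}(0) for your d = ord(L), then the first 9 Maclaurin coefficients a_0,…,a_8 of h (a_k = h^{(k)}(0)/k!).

f: a_k = 0, 4, -4, 16/3, -8, 64/5, -64/3, 256/7, -64, …
Substitute x→r, Dx→(1/r')Dx; clear ⇒ L₀.
Derive L from L₀ (diff closure).
L = (4 + 6·x) + (1 + 4·x + 3·x^2)·Dx  (order 1).
h: a_k = 4, -16, 52, -160, 484, -1456, 4372, -13120, 39364, …
ICs: h(0) = 4.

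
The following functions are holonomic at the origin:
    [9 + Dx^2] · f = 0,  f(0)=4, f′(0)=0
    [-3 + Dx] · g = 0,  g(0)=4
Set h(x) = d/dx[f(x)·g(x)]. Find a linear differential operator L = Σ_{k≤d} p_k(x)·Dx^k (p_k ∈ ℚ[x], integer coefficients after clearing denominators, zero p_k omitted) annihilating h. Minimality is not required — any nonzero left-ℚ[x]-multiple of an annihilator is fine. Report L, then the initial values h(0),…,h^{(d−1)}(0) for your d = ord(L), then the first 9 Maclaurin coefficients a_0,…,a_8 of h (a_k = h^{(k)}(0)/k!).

f: a_k = 4, 0, -18, 0, 27/2, 0, -81/20, 0, 729/1120, …
g: a_k = 4, 12, 18, 18, 27/2, 81/10, 81/20, 243/140, 729/1120, …
f·g: L₀ = L_f ⊗_s L_g, ord ≤ 2·1.
Derive L from L₀ (diff closure).
L = 18 - 6·Dx + Dx^2  (order 2).
h: a_k = 48, 0, -432, -864, -648, 0, 1944/5, 11664/35, 4374/35, …
ICs: h(0) = 48, h′(0) = 0.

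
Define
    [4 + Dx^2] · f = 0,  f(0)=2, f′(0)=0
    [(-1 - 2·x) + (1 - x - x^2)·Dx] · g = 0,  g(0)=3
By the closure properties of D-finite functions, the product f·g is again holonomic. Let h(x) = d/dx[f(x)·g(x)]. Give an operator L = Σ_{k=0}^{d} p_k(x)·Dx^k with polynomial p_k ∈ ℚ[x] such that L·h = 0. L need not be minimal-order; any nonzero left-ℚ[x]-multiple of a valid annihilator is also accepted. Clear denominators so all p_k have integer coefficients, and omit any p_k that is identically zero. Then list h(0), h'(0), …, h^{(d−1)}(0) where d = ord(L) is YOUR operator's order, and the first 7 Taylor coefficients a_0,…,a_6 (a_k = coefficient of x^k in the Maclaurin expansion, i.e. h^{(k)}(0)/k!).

L = (-6 - 16·x - 8·x^2 + 16·x^3 + 8·x^4) + (-1 + 2·x + 12·x^2 + 8·x^3)·Dx + (1 - 3·x - x^2 + 4·x^3 + 2·x^4)·Dx^2  (order 2).
h: a_k = 6, 0, 18, 40, 80, 764/5, 4354/15, …
ICs: h(0) = 6, h′(0) = 0.

f: a_k = 2, 0, -4, 0, 4/3, 0, -8/45, …
g: a_k = 3, 3, 6, 9, 15, 24, 39, …
Sym-product of L_f,L_g gives L₀ (≤ ord 2).
h=h₀': d/dx-closure on L₀ ⇒ L.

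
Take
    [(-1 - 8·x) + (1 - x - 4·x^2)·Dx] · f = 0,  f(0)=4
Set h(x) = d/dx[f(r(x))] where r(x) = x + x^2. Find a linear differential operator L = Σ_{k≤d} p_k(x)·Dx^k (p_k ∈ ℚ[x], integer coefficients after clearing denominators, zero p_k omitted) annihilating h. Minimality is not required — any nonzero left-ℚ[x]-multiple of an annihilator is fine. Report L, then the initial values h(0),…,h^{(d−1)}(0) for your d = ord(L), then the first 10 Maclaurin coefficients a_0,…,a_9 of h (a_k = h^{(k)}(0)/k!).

f: a_k = 4, 4, 20, 36, 116, 260, 724, 1764, 4660, 11716, …
Substitute x→r, Dx→(1/r')Dx; clear ⇒ L₀.
h=h₀': d/dx-closure on L₀ ⇒ L.
L = (12 + 78·x + 246·x^2 + 656·x^3 + 1128·x^4 + 960·x^5 + 320·x^6) + (-1 - 9·x - 9·x^2 + 66·x^3 + 220·x^4 + 312·x^5 + 224·x^6 + 64·x^7)·Dx  (order 1).
h: a_k = 4, 48, 228, 976, 4160, 16536, 64204, 244672, 916380, 3391400, …
ICs: h(0) = 4.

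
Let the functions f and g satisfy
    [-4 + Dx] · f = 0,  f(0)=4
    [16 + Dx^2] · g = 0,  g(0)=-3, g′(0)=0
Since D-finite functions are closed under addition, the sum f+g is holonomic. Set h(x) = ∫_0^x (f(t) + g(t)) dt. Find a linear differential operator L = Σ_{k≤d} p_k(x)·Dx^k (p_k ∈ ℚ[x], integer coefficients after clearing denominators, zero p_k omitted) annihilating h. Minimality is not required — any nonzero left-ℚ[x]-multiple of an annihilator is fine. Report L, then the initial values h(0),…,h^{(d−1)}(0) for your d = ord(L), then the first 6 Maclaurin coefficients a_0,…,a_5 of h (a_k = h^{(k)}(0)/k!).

L = -64·Dx + 16·Dx^2 - 4·Dx^3 + Dx^4  (order 4).
h: a_k = 0, 1, 8, 56/3, 32/3, 32/15, …
ICs: h(0) = 0, h′(0) = 1, h′′(0) = 16, h′′′(0) = 112.

f: a_k = 4, 16, 32, 128/3, 128/3, 512/15, …
g: a_k = -3, 0, 24, 0, -32, 0, …
Weyl lclm of L_f,L_g ⇒ L₀ (ord ≤ 3).
∫: right-multiply L₀ by Dx.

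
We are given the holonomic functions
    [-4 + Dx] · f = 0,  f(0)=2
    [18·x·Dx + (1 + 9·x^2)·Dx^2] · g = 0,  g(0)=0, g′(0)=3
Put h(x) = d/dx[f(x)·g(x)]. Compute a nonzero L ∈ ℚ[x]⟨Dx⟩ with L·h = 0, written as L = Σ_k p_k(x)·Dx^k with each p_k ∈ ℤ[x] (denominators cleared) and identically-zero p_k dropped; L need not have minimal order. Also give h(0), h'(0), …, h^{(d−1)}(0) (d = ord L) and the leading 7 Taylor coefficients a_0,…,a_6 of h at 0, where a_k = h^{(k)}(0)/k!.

L = (-4 - 288·x + 1548·x^2 - 2592·x^3 + 2592·x^4) + (-7 + 108·x - 531·x^2 + 972·x^3 - 1296·x^4)·Dx + (2 - 9·x + 36·x^2 - 81·x^3 + 162·x^4)·Dx^2  (order 2).
h: a_k = 6, 48, 90, -32, 86, 1488, -538/15, …
ICs: h(0) = 6, h′(0) = 48.

f: a_k = 2, 8, 16, 64/3, 64/3, 256/15, 512/45, …
g: a_k = 0, 3, 0, -9, 0, 243/5, 0, …
L₀ := L_f ⊗_s L_g (sym. prod.), ord ≤ 2.
Differentiate: ansatz ord ≤ ord L₀ ⇒ L.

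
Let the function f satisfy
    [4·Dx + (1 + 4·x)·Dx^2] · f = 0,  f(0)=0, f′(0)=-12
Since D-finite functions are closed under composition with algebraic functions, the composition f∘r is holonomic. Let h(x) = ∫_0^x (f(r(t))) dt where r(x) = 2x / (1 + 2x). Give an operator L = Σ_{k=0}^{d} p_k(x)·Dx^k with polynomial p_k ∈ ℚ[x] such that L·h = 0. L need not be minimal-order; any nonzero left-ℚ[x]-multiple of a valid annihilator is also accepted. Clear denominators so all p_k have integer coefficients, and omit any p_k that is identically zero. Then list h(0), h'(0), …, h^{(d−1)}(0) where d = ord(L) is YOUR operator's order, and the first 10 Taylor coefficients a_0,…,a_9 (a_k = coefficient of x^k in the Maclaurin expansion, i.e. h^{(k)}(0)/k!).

f: a_k = 0, -12, 24, -64, 192, -3072/5, 2048, -49152/7, 24576, -262144/3, …
Change of var in L_f (x↦r) gives L₀.
∫: right-multiply L₀ by Dx.
L = (12 + 40·x)·Dx^2 + (1 + 12·x + 20·x^2)·Dx^3  (order 3).
h: a_k = 0, 0, -12, 48, -248, 7488/5, -49984/5, 71424, -3749952/7, 4166656, …
ICs: h(0) = 0, h′(0) = 0, h′′(0) = -24.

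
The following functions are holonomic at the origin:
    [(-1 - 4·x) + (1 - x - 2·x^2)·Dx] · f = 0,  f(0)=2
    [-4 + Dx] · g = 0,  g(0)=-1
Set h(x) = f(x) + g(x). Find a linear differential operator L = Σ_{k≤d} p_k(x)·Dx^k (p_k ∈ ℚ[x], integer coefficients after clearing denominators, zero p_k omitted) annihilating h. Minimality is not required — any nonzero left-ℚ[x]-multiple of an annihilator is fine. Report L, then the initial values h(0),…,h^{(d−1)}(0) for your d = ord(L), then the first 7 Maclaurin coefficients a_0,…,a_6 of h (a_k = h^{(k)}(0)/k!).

f: a_k = 2, 2, 6, 10, 22, 42, 86, …
g: a_k = -1, -4, -8, -32/3, -32/3, -128/15, -256/45, …
Weyl lclm of L_f,L_g ⇒ L₀ (ord ≤ 2).
L = (-8 - 192·x^2 - 128·x^3) + (-10 + 44·x + 72·x^2 - 64·x^3 - 64·x^4)·Dx + (3 - 11·x - 6·x^2 + 24·x^3 + 16·x^4)·Dx^2  (order 2).
h: a_k = 1, -2, -2, -2/3, 34/3, 502/15, 3614/45, …
ICs: h(0) = 1, h′(0) = -2.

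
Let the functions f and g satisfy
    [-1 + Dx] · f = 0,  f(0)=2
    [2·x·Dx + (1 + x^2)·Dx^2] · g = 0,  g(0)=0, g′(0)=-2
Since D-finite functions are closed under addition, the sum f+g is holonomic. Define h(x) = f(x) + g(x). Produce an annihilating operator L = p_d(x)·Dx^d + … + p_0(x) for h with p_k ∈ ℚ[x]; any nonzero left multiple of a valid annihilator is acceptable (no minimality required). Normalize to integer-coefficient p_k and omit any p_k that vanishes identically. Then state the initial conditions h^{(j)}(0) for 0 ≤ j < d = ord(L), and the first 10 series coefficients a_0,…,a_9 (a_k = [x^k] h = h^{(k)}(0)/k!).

f: a_k = 2, 2, 1, 1/3, 1/12, 1/60, 1/360, 1/2520, 1/20160, 1/181440, …
g: a_k = 0, -2, 0, 2/3, 0, -2/5, 0, 2/7, 0, -2/9, …
h₀=f+g: left-lcm gives L₀, ord ≤ 3.
L = (2 - 4·x - 2·x^2)·Dx + (-3 + 3·x + x^2 - x^3)·Dx^2 + (1 + x + x^2 + x^3)·Dx^3  (order 3).
h: a_k = 2, 0, 1, 1, 1/12, -23/60, 1/360, 103/360, 1/20160, -40319/181440, …
ICs: h(0) = 2, h′(0) = 0, h′′(0) = 2.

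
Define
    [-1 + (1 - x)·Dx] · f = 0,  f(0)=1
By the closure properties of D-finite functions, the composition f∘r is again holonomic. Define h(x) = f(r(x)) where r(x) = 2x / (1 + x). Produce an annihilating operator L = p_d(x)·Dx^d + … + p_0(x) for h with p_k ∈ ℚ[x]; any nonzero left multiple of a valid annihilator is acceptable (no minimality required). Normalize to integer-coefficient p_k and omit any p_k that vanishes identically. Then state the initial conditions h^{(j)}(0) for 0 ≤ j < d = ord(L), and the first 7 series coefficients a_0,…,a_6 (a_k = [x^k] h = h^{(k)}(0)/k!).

L = 2 + (-1 + x^2)·Dx  (order 1).
h: a_k = 1, 2, 2, 2, 2, 2, 2, …
ICs: h(0) = 1.

f: a_k = 1, 1, 1, 1, 1, 1, 1, …
L₀ from L_f via x↦r, Dx↦r'^{-1}Dx.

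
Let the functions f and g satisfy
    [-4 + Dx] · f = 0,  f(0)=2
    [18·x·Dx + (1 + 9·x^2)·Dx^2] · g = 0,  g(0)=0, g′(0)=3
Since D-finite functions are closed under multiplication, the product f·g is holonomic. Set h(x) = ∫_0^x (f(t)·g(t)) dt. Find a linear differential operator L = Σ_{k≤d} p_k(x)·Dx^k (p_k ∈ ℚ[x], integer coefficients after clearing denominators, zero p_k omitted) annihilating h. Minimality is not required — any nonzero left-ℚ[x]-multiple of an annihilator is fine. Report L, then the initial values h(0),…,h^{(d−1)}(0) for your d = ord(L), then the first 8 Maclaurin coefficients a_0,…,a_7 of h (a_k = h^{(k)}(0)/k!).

L = (16 - 72·x + 144·x^2)·Dx + (-8 + 18·x - 72·x^2)·Dx^2 + (1 + 9·x^2)·Dx^3  (order 3).
h: a_k = 0, 0, 3, 8, 15/2, -8/5, 43/15, 248/7, …
ICs: h(0) = 0, h′(0) = 0, h′′(0) = 6.

f: a_k = 2, 8, 16, 64/3, 64/3, 256/15, 512/45, 2048/315, …
g: a_k = 0, 3, 0, -9, 0, 243/5, 0, -2187/7, …
L₀ := L_f ⊗_s L_g (sym. prod.), ord ≤ 2.
h=∫h₀ ⇒ L = L₀·Dx.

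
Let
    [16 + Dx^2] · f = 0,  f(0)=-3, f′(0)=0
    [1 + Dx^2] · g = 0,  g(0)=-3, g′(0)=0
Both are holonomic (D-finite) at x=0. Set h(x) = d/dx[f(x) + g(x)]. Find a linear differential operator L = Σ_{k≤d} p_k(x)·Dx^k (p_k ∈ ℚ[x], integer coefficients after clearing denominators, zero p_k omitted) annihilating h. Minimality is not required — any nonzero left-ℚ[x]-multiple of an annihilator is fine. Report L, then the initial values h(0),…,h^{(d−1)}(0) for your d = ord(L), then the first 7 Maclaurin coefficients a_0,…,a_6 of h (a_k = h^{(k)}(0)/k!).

f: a_k = -3, 0, 24, 0, -32, 0, 256/15, …
g: a_k = -3, 0, 3/2, 0, -1/8, 0, 1/240, …
Weyl lclm of L_f,L_g ⇒ L₀ (ord ≤ 4).
Differentiate: ansatz ord ≤ ord L₀ ⇒ L.
L = 16 + 17·Dx^2 + Dx^4  (order 4).
h: a_k = 0, 51, 0, -257/2, 0, 4097/40, 0, …
ICs: h(0) = 0, h′(0) = 51, h′′(0) = 0, h′′′(0) = -771.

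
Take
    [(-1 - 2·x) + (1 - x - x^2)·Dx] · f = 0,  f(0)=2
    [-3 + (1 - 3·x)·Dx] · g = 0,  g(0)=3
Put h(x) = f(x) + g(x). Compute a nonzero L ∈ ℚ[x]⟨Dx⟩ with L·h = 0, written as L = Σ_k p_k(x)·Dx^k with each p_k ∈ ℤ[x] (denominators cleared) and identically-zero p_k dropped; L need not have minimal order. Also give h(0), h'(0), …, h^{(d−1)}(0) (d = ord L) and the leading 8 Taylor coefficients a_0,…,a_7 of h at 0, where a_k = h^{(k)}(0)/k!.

f: a_k = 2, 2, 4, 6, 10, 16, 26, 42, …
g: a_k = 3, 9, 27, 81, 243, 729, 2187, 6561, …
f+g: L₀ = lclm(L_f,L_g), ord ≤ 1+1.
L = (-6 - 36·x + 18·x^2 - 18·x^3) + (14 - 18·x - 24·x^2 + 18·x^3 - 36·x^4)·Dx + (-2 + 10·x - 15·x^2 + 10·x^3 - 9·x^5)·Dx^2  (order 2).
h: a_k = 5, 11, 31, 87, 253, 745, 2213, 6603, …
ICs: h(0) = 5, h′(0) = 11.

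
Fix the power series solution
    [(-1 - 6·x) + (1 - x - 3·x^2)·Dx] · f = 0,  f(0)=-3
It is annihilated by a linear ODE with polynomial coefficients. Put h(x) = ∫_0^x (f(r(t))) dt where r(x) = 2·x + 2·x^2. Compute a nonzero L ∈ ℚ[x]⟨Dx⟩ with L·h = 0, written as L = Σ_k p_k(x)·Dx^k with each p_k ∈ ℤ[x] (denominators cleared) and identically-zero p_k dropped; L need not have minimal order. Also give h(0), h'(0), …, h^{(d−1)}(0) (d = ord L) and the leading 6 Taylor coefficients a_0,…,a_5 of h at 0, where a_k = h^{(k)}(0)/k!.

f: a_k = -3, -3, -12, -21, -57, -120, …
Substitute x→r, Dx→(1/r')Dx; clear ⇒ L₀.
h=∫h₀ ⇒ L = L₀·Dx.
L = (2 + 28·x + 72·x^2 + 48·x^3)·Dx + (-1 + 2·x + 14·x^2 + 24·x^3 + 12·x^4)·Dx^2  (order 2).
h: a_k = 0, -3, -3, -18, -66, -1464/5, …
ICs: h(0) = 0, h′(0) = -3.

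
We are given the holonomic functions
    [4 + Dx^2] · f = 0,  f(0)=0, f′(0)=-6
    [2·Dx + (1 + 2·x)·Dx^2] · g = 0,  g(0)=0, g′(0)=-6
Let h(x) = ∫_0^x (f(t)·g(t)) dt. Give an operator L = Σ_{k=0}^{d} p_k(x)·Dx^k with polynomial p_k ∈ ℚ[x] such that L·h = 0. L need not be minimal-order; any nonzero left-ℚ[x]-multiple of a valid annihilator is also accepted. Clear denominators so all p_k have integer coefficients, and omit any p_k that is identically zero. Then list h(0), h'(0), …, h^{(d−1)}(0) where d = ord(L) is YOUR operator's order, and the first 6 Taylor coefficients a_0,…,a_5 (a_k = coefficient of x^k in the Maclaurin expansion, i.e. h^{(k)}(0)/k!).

L = (-48 + 192·x + 1216·x^2 + 2048·x^3 + 1024·x^4)·Dx + (32 + 320·x + 768·x^2 + 512·x^3)·Dx^2 + (160·x + 672·x^2 + 1024·x^3 + 512·x^4)·Dx^3 + (8 + 80·x + 192·x^2 + 128·x^3)·Dx^4 + (3 + 28·x + 92·x^2 + 128·x^3 + 64·x^4)·Dx^5  (order 5).
h: a_k = 0, 0, 0, 12, -9, 24/5, …
ICs: h(0) = 0, h′(0) = 0, h′′(0) = 0, h′′′(0) = 72, h′′′′(0) = -216.

f: a_k = 0, -6, 0, 4, 0, -4/5, …
g: a_k = 0, -6, 6, -8, 12, -96/5, …
Product ⇒ symmetric product L₀, ord ≤ 4.
Integrate: L := L₀·Dx.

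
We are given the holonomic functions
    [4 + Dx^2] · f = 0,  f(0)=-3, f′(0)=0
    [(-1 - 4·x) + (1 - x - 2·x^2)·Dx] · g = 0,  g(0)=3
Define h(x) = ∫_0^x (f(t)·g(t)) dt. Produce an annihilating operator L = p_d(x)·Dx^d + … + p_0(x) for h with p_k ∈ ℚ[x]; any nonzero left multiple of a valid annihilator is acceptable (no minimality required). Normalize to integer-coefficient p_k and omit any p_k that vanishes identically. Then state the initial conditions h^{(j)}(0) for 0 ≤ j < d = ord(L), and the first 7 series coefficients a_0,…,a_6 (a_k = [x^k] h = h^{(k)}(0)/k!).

L = (4·x + 8·x^2)·Dx + (2 + 8·x)·Dx^2 + (-1 + x + 2·x^2)·Dx^3  (order 3).
h: a_k = 0, -9, -9/2, -3, -27/4, -51/5, -35/2, …
ICs: h(0) = 0, h′(0) = -9, h′′(0) = -9.

f: a_k = -3, 0, 6, 0, -2, 0, 4/15, …
g: a_k = 3, 3, 9, 15, 33, 63, 129, …
L₀ := L_f ⊗_s L_g (sym. prod.), ord ≤ 2.
h=∫h₀ ⇒ L = L₀·Dx.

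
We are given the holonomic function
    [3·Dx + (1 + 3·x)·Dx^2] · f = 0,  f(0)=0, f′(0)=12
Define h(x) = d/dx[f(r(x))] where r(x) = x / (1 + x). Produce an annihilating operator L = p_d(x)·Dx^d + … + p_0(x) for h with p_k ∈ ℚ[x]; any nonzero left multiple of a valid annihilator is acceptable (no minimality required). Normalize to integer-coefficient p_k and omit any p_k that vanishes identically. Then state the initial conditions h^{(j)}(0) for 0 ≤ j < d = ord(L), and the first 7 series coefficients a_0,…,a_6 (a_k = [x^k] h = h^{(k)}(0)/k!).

f: a_k = 0, 12, -18, 36, -81, 972/5, -486, …
Substitute x→r, Dx→(1/r')Dx; clear ⇒ L₀.
h=h₀': d/dx-closure on L₀ ⇒ L.
L = (5 + 8·x) + (1 + 5·x + 4·x^2)·Dx  (order 1).
h: a_k = 12, -60, 252, -1020, 4092, -16380, 65532, …
ICs: h(0) = 12.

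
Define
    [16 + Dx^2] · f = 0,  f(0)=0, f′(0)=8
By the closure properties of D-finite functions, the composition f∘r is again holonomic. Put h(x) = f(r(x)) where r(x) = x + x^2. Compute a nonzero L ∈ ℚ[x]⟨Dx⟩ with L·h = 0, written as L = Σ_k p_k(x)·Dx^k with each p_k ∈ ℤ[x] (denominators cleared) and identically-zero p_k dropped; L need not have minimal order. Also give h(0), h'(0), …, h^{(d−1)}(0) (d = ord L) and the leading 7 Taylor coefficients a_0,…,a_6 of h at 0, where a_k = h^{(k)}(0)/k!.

L = (16 + 96·x + 192·x^2 + 128·x^3) - 2·Dx + (1 + 2·x)·Dx^2  (order 2).
h: a_k = 0, 8, 8, -64/3, -64, -704/15, 64, …
ICs: h(0) = 0, h′(0) = 8.

f: a_k = 0, 8, 0, -64/3, 0, 256/15, 0, …
Substitute x→r, Dx→(1/r')Dx; clear ⇒ L₀.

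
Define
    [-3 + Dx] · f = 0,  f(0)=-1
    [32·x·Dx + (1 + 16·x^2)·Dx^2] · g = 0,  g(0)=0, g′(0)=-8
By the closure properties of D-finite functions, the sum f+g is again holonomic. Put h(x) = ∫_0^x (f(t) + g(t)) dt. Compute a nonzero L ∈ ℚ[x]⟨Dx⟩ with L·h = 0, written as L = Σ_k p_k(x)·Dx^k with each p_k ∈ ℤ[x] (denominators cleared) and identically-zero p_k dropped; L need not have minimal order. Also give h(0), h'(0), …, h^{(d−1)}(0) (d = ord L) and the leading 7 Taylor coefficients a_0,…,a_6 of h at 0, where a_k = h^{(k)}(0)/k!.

L = (96 - 288·x - 4608·x^2 - 4608·x^3)·Dx^2 + (-41 + 1248·x^2 - 2304·x^4)·Dx^3 + (3 + 32·x + 96·x^2 + 512·x^3 + 768·x^4)·Dx^4  (order 4).
h: a_k = 0, -1, -11/2, -3/2, 229/24, -27/40, -3293/48, …
ICs: h(0) = 0, h′(0) = -1, h′′(0) = -11, h′′′(0) = -9.

f: a_k = -1, -3, -9/2, -9/2, -27/8, -81/40, -81/80, …
g: a_k = 0, -8, 0, 128/3, 0, -2048/5, 0, …
Sum ⇒ L₀ = lclm(L_f,L_g) in ℚ(x)⟨Dx⟩.
h=∫h₀ ⇒ L = L₀·Dx.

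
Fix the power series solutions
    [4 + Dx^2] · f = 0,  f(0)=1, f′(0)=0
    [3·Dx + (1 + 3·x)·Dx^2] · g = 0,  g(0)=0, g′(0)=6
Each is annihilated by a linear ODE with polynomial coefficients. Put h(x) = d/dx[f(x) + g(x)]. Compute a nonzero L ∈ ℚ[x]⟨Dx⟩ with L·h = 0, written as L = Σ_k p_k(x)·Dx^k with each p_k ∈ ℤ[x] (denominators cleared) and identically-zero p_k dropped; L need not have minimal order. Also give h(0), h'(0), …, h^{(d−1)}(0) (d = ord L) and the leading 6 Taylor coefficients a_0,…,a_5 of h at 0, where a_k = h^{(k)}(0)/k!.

f: a_k = 1, 0, -2, 0, 2/3, 0, …
g: a_k = 0, 6, -9, 18, -81/2, 486/5, …
Sum ⇒ L₀ = lclm(L_f,L_g) in ℚ(x)⟨Dx⟩.
Differentiate: ansatz ord ≤ ord L₀ ⇒ L.
L = (348 + 144·x + 216·x^2) + (44 + 180·x + 216·x^2 + 216·x^3)·Dx + (87 + 36·x + 54·x^2)·Dx^2 + (11 + 45·x + 54·x^2 + 54·x^3)·Dx^3  (order 3).
h: a_k = 6, -22, 54, -478/3, 486, -21878/15, …
ICs: h(0) = 6, h′(0) = -22, h′′(0) = 108.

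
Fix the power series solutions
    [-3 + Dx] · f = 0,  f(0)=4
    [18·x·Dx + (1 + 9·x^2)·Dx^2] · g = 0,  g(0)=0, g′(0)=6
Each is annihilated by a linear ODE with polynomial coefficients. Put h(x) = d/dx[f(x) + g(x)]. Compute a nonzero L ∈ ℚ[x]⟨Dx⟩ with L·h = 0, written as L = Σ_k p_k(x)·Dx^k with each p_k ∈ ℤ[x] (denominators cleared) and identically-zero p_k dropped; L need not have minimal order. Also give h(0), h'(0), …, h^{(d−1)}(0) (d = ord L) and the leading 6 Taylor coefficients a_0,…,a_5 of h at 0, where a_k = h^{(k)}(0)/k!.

f: a_k = 4, 12, 18, 18, 27/2, 81/10, …
g: a_k = 0, 6, 0, -18, 0, 486/5, …
Weyl lclm of L_f,L_g ⇒ L₀ (ord ≤ 3).
Derive L from L₀ (diff closure).
L = (18 - 108·x - 162·x^2) + (-9 + 27·x + 27·x^2 - 81·x^3)·Dx + (1 + 3·x + 9·x^2 + 27·x^3)·Dx^2  (order 2).
h: a_k = 18, 36, 0, 54, 1053/2, 243/10, …
ICs: h(0) = 18, h′(0) = 36.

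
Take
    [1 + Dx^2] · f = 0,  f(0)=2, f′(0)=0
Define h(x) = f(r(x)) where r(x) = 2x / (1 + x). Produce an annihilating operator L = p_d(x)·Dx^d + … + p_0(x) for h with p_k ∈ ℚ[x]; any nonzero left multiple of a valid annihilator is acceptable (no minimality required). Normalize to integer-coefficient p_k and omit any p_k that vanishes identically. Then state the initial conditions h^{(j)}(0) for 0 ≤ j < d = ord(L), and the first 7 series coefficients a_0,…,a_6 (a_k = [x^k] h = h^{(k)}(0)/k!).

f: a_k = 2, 0, -1, 0, 1/12, 0, -1/360, …
Change of var in L_f (x↦r) gives L₀.
L = 4 + (2 + 6·x + 6·x^2 + 2·x^3)·Dx + (1 + 4·x + 6·x^2 + 4·x^3 + x^4)·Dx^2  (order 2).
h: a_k = 2, 0, -4, 8, -32/3, 32/3, -308/45, …
ICs: h(0) = 2, h′(0) = 0.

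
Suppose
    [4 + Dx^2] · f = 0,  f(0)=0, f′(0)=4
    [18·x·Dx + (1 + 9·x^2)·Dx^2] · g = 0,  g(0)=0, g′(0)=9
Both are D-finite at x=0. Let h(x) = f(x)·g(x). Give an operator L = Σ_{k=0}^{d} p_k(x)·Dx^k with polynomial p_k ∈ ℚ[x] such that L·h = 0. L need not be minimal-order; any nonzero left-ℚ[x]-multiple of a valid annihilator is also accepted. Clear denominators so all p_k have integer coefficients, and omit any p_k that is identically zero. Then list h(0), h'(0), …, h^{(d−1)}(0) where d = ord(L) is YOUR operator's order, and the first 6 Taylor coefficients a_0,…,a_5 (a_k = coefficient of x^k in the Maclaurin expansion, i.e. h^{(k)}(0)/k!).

L = (2080 + 50256·x^2 + 89424·x^4 + 186624·x^6 + 419904·x^8) + (3168·x + 38880·x^3 + 139968·x^5 + 419904·x^7)·Dx + (572 + 13788·x^2 + 33048·x^4 + 93312·x^6 + 209952·x^8)·Dx^2 + (792·x + 9720·x^3 + 34992·x^5 + 104976·x^7)·Dx^3 + (13 + 306·x^2 + 2673·x^4 + 11664·x^6 + 26244·x^8)·Dx^4  (order 4).
h: a_k = 0, 0, 36, 0, -132, 0, …
ICs: h(0) = 0, h′(0) = 0, h′′(0) = 72, h′′′(0) = 0.

f: a_k = 0, 4, 0, -8/3, 0, 8/15, …
g: a_k = 0, 9, 0, -27, 0, 729/5, …
f·g: L₀ = L_f ⊗_s L_g, ord ≤ 2·2.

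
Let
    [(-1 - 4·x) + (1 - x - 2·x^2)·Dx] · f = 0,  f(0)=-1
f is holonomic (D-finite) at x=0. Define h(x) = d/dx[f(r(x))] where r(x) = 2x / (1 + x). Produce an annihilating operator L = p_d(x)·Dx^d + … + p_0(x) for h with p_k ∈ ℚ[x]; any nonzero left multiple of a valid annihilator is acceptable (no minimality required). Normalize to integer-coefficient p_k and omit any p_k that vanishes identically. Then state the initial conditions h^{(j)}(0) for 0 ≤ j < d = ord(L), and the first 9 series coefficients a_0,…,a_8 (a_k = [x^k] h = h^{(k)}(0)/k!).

L = (10 + 54·x + 270·x^2 + 162·x^3) + (-1 - 10·x + 90·x^3 + 81·x^4)·Dx  (order 1).
h: a_k = -2, -20, -54, -360, -810, -4860, -10206, -58320, -118098, …
ICs: h(0) = -2.

f: a_k = -1, -1, -3, -5, -11, -21, -43, -85, -171, …
L₀ from L_f via x↦r, Dx↦r'^{-1}Dx.
Derive L from L₀ (diff closure).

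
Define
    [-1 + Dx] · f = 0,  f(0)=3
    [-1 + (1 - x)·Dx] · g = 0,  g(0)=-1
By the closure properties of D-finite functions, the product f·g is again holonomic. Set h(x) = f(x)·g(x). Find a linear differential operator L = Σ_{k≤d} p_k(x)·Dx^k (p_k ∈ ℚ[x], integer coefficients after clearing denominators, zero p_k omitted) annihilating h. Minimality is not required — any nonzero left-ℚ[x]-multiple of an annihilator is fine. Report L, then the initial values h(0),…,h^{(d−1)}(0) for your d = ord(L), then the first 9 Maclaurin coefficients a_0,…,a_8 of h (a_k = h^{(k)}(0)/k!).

f: a_k = 3, 3, 3/2, 1/2, 1/8, 1/40, 1/240, 1/1680, 1/13440, …
g: a_k = -1, -1, -1, -1, -1, -1, -1, -1, -1, …
h₀=f·g: eliminate ⇒ L₀, order ≤ 1·1.
L = (2 - x) + (-1 + x)·Dx  (order 1).
h: a_k = -3, -6, -15/2, -8, -65/8, -163/20, -1957/240, -685/84, -109601/13440, …
ICs: h(0) = -3.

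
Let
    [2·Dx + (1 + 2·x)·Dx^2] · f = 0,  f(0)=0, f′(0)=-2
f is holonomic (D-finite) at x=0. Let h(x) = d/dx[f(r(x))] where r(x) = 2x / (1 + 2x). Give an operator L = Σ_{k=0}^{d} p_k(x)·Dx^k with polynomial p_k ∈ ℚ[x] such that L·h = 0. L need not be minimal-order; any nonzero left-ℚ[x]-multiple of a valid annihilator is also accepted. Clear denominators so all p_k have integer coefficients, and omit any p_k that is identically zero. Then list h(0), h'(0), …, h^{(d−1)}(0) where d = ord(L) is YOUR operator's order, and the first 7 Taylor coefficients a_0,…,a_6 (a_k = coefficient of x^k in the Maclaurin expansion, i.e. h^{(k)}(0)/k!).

f: a_k = 0, -2, 2, -8/3, 4, -32/5, 32/3, …
Substitute x→r, Dx→(1/r')Dx; clear ⇒ L₀.
Differentiate: ansatz ord ≤ ord L₀ ⇒ L.
L = (8 + 24·x) + (1 + 8·x + 12·x^2)·Dx  (order 1).
h: a_k = -4, 32, -208, 1280, -7744, 46592, -279808, …
ICs: h(0) = -4.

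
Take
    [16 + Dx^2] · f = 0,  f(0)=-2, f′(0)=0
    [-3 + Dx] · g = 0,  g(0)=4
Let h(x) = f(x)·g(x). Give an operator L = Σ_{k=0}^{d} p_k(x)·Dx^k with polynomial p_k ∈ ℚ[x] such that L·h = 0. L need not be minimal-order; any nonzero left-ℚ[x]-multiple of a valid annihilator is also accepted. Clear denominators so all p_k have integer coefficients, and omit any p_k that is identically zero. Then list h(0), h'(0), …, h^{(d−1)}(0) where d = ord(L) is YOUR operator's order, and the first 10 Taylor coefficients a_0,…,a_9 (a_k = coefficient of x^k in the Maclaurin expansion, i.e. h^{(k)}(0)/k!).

f: a_k = -2, 0, 16, 0, -64/3, 0, 512/45, 0, -1024/315, 0, …
g: a_k = 4, 12, 18, 18, 27/2, 81/10, 81/20, 243/140, 729/1120, 243/1120, …
Sym-product of L_f,L_g gives L₀ (≤ ord 2).
L = 25 - 6·Dx + Dx^2  (order 2).
h: a_k = -8, -24, 28, 156, 527/3, 79/5, -11753/90, -25481/210, -164833/5040, 34151/1680, …
ICs: h(0) = -8, h′(0) = -24.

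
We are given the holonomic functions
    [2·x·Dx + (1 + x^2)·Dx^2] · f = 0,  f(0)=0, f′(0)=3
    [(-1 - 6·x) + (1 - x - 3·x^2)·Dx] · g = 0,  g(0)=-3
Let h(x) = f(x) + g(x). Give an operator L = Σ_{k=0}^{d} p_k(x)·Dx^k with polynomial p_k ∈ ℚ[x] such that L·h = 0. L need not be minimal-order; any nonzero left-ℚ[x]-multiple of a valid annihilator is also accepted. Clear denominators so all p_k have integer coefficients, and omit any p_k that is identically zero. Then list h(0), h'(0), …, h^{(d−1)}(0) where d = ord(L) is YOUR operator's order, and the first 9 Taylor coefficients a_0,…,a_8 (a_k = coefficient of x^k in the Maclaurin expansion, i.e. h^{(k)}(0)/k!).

f: a_k = 0, 3, 0, -1, 0, 3/5, 0, -3/7, 0, …
g: a_k = -3, -3, -12, -21, -57, -120, -291, -651, -1524, …
L₀ := lclm(L_f,L_g); ord L₀ ≤ 2+1.
L = (8 - 32·x - 300·x^2 - 504·x^3 - 1134·x^4 - 162·x^6)·Dx + (-22 - 148·x - 184·x^2 - 576·x^3 - 441·x^4 - 918·x^5 - 27·x^6 - 162·x^7)·Dx^2 + (4 + 6·x + 18·x^2 - 60·x^3 - 85·x^4 - 75·x^5 - 126·x^6 - 9·x^7 - 27·x^8)·Dx^3  (order 3).
h: a_k = -3, 0, -12, -22, -57, -597/5, -291, -4560/7, -1524, …
ICs: h(0) = -3, h′(0) = 0, h′′(0) = -24.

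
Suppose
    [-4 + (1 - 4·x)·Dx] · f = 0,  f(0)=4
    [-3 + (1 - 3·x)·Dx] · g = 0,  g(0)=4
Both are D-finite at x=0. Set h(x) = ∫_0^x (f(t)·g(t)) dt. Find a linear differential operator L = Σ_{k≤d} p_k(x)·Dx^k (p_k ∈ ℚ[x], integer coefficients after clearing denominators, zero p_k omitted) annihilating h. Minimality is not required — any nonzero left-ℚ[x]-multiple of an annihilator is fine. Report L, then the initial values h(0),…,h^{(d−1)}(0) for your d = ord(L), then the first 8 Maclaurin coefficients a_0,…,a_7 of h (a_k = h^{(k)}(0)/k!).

f: a_k = 4, 16, 64, 256, 1024, 4096, 16384, 65536, …
g: a_k = 4, 12, 36, 108, 324, 972, 2916, 8748, …
h₀=f·g: eliminate ⇒ L₀, order ≤ 1·1.
h=∫₀ˣh₀: take L = L₀·Dx.
L = (-7 + 24·x)·Dx + (1 - 7·x + 12·x^2)·Dx^2  (order 2).
h: a_k = 0, 16, 56, 592/3, 700, 12496/5, 26936/3, 227152/7, …
ICs: h(0) = 0, h′(0) = 16.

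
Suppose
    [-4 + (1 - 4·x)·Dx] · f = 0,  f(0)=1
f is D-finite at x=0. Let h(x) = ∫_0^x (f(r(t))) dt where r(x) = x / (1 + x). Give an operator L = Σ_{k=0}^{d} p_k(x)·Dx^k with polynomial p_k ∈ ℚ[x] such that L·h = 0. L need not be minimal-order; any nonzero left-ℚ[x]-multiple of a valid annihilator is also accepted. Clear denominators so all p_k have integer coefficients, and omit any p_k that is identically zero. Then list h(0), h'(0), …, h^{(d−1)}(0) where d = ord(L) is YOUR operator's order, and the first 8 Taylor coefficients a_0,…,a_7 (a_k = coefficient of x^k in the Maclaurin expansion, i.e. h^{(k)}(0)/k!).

f: a_k = 1, 4, 16, 64, 256, 1024, 4096, 16384, …
Substitute x→r, Dx→(1/r')Dx; clear ⇒ L₀.
h=∫h₀ ⇒ L = L₀·Dx.
L = 4·Dx + (-1 + 2·x + 3·x^2)·Dx^2  (order 2).
h: a_k = 0, 1, 2, 4, 9, 108/5, 54, 972/7, …
ICs: h(0) = 0, h′(0) = 1.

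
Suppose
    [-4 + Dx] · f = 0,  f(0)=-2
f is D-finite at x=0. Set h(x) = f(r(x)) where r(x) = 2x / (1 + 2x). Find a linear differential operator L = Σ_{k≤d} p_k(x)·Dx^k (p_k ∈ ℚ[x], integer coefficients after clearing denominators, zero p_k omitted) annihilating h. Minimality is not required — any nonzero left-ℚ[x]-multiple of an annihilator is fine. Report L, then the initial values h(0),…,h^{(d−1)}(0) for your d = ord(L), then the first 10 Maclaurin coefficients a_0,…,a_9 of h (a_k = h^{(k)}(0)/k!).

f: a_k = -2, -8, -16, -64/3, -64/3, -256/15, -512/45, -2048/315, -1024/315, -4096/2835, …
f∘r: x↦r, Dx↦Dx/r' in L_f ⇒ L₀.
L = -8 + (1 + 4·x + 4·x^2)·Dx  (order 1).
h: a_k = -2, -16, -32, 64/3, 128/3, -1792/15, 5632/45, 17408/315, -161792/315, 3395584/2835, …
ICs: h(0) = -2.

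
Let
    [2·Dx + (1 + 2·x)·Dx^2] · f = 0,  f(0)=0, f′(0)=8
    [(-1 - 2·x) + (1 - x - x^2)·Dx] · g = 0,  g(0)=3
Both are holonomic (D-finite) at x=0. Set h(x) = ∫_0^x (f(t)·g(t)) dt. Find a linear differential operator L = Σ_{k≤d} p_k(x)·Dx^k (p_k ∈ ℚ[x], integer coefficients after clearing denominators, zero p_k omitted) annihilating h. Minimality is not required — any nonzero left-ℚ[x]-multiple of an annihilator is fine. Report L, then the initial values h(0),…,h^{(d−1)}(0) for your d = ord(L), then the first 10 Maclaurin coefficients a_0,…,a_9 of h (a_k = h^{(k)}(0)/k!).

f: a_k = 0, 8, -8, 32/3, -16, 128/5, -128/3, 512/7, -128, 2048/9, …
g: a_k = 3, 3, 6, 9, 15, 24, 39, 63, 102, 165, …
h₀=f·g: eliminate ⇒ L₀, order ≤ 2·1.
h=∫₀ˣh₀: take L = L₀·Dx.
L = (4 + 8·x)·Dx + (10·x + 10·x^2)·Dx^2 + (-1 - x + 3·x^2 + 2·x^3)·Dx^3  (order 3).
h: a_k = 0, 0, 12, 0, 14, 8/5, 352/15, 104/35, 1667/35, 208/105, …
ICs: h(0) = 0, h′(0) = 0, h′′(0) = 24.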